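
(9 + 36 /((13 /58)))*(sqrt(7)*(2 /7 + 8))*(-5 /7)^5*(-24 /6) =32625000*sqrt(7) /31213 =2765.44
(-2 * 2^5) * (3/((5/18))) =-3456/5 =-691.20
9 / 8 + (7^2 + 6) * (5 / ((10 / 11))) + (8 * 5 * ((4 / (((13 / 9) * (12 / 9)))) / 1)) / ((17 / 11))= 631849 / 1768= 357.38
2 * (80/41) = 160/41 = 3.90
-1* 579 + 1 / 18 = -10421 / 18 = -578.94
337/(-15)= -337/15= -22.47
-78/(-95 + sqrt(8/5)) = 52 * sqrt(10)/15039 + 12350/15039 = 0.83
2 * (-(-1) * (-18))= -36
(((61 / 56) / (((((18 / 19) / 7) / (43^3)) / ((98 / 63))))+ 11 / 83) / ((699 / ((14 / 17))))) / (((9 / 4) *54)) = 374768458967 / 38826252774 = 9.65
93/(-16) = -93/16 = -5.81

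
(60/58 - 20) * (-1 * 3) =1650/29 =56.90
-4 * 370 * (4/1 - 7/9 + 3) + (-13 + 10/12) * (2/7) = -9212.37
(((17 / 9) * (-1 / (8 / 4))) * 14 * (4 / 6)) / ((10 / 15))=-13.22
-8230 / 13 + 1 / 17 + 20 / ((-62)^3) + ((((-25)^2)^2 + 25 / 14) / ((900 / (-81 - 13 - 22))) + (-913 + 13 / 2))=-51886.97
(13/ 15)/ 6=13/ 90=0.14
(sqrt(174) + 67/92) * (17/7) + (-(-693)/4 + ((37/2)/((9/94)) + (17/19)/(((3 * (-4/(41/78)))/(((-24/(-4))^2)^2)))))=17 * sqrt(174)/7 + 113615353/357903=349.48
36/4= 9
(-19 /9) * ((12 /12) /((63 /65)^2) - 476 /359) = 7076911 /12823839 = 0.55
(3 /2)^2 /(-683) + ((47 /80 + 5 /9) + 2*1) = 1544009 /491760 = 3.14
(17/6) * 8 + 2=74/3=24.67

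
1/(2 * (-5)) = -1/10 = -0.10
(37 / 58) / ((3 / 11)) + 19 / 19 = 581 / 174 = 3.34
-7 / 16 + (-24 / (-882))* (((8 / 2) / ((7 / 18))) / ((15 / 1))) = -11493 / 27440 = -0.42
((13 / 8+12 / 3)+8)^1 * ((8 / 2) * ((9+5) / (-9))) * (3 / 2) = -763 / 6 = -127.17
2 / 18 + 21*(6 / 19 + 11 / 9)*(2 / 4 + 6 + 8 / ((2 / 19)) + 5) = 966563 / 342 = 2826.21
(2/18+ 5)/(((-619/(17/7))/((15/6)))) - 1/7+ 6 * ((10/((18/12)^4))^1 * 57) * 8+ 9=211100567/38997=5413.25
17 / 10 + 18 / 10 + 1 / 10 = 18 / 5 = 3.60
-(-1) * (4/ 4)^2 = 1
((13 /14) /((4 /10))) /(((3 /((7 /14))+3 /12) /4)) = 52 /35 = 1.49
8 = 8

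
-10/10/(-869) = 1/869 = 0.00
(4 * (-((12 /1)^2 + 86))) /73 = -920 /73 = -12.60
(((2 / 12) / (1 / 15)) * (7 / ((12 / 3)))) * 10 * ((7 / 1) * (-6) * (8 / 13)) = -14700 / 13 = -1130.77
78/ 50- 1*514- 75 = -14686/ 25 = -587.44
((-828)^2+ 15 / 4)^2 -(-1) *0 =7520489007201 / 16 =470030562950.06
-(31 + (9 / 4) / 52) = -6457 / 208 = -31.04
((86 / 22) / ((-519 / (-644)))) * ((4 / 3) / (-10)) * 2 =-110768 / 85635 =-1.29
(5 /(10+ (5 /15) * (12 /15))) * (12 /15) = 30 /77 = 0.39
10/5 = 2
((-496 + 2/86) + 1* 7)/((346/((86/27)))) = -4.50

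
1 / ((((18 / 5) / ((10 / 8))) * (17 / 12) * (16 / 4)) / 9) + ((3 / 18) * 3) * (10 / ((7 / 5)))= 3925 / 952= 4.12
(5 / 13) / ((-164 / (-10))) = 25 / 1066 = 0.02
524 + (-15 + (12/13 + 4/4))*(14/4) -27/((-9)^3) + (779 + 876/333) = 16362301/12987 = 1259.90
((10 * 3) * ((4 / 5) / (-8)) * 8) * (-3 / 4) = 18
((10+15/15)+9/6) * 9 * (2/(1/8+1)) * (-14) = -2800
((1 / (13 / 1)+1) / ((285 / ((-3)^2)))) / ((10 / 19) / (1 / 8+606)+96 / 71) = 556143 / 22125640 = 0.03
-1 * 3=-3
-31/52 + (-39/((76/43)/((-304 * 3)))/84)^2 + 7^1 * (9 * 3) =146721161/2548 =57582.87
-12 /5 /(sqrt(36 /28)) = -4 *sqrt(7) /5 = -2.12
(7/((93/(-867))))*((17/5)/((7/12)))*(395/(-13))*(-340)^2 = 538409774400/403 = 1336004402.98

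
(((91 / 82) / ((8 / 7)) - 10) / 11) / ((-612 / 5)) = 29615 / 4416192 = 0.01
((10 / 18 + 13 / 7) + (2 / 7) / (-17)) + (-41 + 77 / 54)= -238907 / 6426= -37.18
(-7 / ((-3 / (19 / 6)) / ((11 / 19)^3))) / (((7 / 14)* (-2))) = -9317 / 6498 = -1.43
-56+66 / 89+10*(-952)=-852198 / 89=-9575.26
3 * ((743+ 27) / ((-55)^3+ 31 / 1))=-385 / 27724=-0.01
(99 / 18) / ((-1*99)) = -0.06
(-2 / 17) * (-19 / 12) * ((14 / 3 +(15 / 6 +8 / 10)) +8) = 9101 / 3060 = 2.97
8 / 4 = 2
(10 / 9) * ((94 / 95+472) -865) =-74482 / 171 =-435.57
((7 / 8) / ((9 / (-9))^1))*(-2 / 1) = 7 / 4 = 1.75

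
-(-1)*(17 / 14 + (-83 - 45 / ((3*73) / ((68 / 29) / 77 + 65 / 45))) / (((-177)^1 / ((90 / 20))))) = 64094307 / 19235062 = 3.33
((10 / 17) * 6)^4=12960000 / 83521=155.17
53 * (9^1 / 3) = 159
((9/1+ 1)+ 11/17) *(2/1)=21.29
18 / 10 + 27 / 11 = 234 / 55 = 4.25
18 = 18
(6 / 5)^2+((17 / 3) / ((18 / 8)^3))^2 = 201780484 / 119574225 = 1.69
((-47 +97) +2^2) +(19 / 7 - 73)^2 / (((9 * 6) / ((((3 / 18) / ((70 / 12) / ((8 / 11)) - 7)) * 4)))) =819298 / 7203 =113.74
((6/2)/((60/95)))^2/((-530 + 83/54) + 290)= -9747/103016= -0.09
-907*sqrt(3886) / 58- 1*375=-907*sqrt(3886) / 58- 375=-1349.83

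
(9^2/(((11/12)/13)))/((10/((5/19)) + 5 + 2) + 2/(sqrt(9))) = 37908/1507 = 25.15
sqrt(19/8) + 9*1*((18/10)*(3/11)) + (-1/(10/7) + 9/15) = 5.86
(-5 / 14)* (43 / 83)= -215 / 1162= -0.19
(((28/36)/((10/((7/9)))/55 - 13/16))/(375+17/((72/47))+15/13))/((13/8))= -78848/36919853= -0.00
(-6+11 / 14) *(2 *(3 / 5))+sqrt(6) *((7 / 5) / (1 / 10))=-219 / 35+14 *sqrt(6)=28.04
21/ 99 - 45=-1478/ 33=-44.79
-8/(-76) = 0.11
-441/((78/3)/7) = -118.73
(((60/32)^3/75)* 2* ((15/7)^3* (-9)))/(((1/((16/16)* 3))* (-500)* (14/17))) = 557685/4917248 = 0.11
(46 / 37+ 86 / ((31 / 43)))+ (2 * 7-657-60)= -668089 / 1147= -582.47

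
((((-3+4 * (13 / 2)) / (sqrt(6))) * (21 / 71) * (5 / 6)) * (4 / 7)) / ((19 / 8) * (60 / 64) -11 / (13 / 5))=-1664 * sqrt(6) / 6177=-0.66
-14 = -14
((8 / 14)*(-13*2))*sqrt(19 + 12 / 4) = -104*sqrt(22) / 7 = -69.69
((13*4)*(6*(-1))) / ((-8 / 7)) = 273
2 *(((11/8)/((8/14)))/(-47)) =-77/752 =-0.10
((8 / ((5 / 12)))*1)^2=9216 / 25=368.64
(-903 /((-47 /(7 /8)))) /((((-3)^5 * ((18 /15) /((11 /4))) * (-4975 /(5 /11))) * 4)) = 2107 /581831424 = 0.00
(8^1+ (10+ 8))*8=208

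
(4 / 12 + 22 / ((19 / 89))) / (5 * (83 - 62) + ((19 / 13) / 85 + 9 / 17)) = 6511765 / 6647853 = 0.98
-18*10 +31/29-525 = -20414/29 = -703.93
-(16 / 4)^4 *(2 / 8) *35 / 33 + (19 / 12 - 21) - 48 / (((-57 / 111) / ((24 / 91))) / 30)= 49622591 / 76076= 652.28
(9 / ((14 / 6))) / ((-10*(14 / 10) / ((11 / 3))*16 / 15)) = -1485 / 1568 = -0.95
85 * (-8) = -680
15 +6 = 21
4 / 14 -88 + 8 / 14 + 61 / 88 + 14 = -44629 / 616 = -72.45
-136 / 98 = -1.39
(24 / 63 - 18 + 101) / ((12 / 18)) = 1751 / 14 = 125.07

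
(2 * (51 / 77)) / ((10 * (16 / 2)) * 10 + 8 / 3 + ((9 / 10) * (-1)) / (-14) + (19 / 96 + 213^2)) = 48960 / 1706514491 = 0.00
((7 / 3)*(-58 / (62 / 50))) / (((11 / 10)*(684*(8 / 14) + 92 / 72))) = -4263000 / 16848469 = -0.25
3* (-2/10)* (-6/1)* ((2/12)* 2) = 1.20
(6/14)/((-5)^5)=-3/21875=-0.00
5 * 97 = 485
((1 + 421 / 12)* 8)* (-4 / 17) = -67.92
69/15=23/5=4.60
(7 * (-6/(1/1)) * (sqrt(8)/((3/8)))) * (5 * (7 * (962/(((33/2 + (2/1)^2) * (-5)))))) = 3016832 * sqrt(2)/41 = 104059.63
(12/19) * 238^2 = 679728/19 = 35775.16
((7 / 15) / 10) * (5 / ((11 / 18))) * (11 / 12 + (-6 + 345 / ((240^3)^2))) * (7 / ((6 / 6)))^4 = -1088466282086013439 / 233570304000000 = -4660.12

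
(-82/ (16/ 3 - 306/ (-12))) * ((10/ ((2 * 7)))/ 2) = -246/ 259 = -0.95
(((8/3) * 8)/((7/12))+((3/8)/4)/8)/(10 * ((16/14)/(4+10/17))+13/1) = 2556723/1082624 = 2.36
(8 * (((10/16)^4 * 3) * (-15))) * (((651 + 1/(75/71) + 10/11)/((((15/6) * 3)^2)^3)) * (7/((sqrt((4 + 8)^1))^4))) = -1885121/192456000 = -0.01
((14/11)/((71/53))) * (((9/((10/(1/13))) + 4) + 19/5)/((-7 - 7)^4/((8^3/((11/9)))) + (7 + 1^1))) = 9936864/132519725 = 0.07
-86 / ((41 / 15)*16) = -645 / 328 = -1.97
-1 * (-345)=345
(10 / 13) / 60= 1 / 78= 0.01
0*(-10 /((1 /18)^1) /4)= 0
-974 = -974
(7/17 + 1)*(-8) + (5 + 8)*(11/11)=29/17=1.71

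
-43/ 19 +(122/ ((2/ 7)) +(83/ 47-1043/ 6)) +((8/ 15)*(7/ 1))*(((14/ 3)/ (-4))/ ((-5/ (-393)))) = -4004087/ 44650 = -89.68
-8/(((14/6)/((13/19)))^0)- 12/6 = -10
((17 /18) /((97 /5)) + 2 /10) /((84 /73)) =158483 /733320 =0.22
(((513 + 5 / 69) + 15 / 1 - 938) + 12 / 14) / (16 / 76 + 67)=-6.09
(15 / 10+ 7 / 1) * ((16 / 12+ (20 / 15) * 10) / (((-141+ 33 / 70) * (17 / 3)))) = -1540 / 9837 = -0.16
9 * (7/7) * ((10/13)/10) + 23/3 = 326/39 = 8.36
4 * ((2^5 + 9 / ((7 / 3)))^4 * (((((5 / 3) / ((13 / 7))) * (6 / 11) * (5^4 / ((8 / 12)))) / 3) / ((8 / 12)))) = 74421112518750 / 49049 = 1517280933.73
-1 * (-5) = 5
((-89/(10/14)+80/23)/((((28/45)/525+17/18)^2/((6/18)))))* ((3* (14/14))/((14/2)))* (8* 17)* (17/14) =-146728782450000/45917010503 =-3195.52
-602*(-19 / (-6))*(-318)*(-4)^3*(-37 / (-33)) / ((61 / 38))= -54549560576 / 2013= -27098639.13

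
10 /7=1.43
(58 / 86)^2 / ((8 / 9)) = 7569 / 14792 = 0.51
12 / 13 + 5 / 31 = 437 / 403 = 1.08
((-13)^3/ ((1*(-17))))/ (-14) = -2197/ 238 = -9.23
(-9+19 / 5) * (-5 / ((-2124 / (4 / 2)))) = -13 / 531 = -0.02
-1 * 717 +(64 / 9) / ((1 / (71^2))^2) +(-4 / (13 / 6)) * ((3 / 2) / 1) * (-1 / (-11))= 232566781409 / 1287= 180704569.86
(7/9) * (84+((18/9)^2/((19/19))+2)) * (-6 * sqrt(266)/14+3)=210 - 30 * sqrt(266)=-279.29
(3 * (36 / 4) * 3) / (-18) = -9 / 2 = -4.50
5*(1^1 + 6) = 35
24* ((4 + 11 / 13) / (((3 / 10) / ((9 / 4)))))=11340 / 13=872.31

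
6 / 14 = 3 / 7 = 0.43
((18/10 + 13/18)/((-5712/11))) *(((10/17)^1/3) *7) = -2497/374544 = -0.01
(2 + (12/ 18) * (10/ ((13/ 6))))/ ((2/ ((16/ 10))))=264/ 65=4.06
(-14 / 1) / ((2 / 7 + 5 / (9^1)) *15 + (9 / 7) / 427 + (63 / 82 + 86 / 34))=-174999972 / 198997007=-0.88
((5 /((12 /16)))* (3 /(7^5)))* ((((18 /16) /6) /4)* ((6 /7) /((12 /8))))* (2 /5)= 3 /235298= 0.00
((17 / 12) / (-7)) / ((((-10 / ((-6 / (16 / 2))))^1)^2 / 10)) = -51 / 4480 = -0.01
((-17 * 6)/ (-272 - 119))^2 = 36/ 529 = 0.07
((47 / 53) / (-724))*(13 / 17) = -611 / 652324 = -0.00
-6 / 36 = -1 / 6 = -0.17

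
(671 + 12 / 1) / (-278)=-683 / 278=-2.46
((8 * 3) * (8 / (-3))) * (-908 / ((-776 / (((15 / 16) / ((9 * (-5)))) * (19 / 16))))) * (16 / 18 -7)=-237215 / 20952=-11.32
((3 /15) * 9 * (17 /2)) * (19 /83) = 2907 /830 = 3.50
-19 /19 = -1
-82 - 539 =-621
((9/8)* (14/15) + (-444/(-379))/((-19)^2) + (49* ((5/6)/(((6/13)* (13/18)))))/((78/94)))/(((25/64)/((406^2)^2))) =10341913198165.06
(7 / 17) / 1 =7 / 17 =0.41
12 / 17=0.71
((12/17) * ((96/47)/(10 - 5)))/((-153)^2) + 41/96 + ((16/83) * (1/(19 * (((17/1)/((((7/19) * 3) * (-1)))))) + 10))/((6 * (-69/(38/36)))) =45825711771599/108544832537760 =0.42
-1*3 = -3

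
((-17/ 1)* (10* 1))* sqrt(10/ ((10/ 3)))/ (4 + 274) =-85* sqrt(3)/ 139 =-1.06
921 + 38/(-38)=920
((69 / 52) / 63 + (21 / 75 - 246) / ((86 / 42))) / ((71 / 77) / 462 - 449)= 119297028697 / 446435707250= 0.27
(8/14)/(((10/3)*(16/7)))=3/40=0.08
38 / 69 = 0.55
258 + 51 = 309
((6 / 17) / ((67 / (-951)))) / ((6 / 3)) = -2853 / 1139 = -2.50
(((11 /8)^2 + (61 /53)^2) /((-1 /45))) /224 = -26011485 /40269824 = -0.65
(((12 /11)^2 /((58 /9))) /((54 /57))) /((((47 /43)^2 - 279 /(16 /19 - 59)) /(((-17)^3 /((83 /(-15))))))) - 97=-121436304820823 /1782794825009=-68.12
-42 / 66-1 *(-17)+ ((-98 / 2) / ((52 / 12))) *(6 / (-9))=3418 / 143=23.90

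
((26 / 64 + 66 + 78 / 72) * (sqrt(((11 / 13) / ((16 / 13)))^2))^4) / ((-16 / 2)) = -94859039 / 50331648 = -1.88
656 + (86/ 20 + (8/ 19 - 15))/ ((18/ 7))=247761/ 380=652.00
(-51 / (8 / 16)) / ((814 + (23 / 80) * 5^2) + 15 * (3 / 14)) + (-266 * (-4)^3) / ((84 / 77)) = 4322627456 / 276999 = 15605.21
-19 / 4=-4.75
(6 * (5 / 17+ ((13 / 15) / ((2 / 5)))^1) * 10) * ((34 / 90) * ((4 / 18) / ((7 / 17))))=17068 / 567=30.10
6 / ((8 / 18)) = 27 / 2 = 13.50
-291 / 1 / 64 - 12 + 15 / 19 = -19161 / 1216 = -15.76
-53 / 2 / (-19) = 53 / 38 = 1.39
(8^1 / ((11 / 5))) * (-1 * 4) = -160 / 11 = -14.55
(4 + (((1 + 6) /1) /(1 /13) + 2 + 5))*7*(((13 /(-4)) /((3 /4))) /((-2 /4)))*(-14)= -86632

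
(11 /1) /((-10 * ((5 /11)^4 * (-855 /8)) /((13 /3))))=8374652 /8015625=1.04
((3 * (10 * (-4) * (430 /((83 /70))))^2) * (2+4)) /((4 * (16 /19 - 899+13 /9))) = -12970692000000 /12283087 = -1055979.82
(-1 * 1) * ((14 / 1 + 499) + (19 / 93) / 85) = -4055284 / 7905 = -513.00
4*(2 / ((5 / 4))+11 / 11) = 52 / 5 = 10.40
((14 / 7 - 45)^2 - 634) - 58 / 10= 1209.20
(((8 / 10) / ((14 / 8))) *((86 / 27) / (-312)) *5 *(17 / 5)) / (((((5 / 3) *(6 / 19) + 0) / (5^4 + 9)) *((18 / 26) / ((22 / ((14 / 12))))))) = -2603.16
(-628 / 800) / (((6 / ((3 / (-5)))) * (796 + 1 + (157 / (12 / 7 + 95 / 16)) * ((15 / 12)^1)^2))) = 134549 / 1421008000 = 0.00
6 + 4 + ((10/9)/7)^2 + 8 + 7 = 99325/3969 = 25.03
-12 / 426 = -2 / 71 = -0.03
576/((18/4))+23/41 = 5271/41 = 128.56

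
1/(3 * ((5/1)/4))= 0.27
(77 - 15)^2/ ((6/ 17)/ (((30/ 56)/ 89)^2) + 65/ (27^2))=1190967300/ 3018118729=0.39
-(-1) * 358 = 358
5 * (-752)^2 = 2827520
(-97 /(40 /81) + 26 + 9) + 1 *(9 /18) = -6437 /40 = -160.92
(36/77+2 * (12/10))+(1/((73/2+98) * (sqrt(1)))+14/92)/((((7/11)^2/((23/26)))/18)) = 172342257/18848830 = 9.14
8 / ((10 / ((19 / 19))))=4 / 5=0.80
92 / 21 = 4.38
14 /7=2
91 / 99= 0.92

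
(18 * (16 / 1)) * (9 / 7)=2592 / 7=370.29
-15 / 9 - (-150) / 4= 215 / 6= 35.83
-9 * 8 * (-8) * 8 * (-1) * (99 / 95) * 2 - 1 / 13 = -11861087 / 1235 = -9604.12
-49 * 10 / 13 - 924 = -12502 / 13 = -961.69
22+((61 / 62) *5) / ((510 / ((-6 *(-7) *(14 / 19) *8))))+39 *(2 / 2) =634705 / 10013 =63.39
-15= -15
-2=-2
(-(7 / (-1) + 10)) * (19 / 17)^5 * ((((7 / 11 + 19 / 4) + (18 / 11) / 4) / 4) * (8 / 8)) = -111424455 / 14699696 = -7.58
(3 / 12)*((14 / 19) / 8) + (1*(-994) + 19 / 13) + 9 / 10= -19594321 / 19760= -991.62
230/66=115/33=3.48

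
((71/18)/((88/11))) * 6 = 71/24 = 2.96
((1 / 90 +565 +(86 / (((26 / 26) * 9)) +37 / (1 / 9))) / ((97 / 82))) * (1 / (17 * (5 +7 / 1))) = 1116307 / 296820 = 3.76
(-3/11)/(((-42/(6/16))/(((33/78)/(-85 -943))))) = -3/2993536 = -0.00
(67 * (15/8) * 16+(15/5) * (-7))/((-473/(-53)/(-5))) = -1114.34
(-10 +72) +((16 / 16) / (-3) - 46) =47 / 3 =15.67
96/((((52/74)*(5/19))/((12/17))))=404928/1105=366.45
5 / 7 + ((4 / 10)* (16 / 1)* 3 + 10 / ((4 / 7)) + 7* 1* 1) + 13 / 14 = 45.34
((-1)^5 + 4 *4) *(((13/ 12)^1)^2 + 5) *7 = 648.23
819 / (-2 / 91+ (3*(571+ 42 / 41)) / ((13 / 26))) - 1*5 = -60970591 / 12805256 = -4.76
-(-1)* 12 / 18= 2 / 3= 0.67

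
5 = 5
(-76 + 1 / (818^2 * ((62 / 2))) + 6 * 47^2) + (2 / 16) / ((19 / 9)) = 10387316204253 / 788228072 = 13178.06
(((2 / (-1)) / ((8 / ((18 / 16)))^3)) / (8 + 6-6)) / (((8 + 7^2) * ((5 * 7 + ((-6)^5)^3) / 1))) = 243 / 9367469116651208704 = 0.00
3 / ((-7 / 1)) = -3 / 7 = -0.43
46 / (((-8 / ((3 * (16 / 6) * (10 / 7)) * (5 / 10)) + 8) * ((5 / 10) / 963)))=147660 / 11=13423.64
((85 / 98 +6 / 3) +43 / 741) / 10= 0.29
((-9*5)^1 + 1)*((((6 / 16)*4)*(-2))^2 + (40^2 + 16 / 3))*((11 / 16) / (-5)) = 586003 / 60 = 9766.72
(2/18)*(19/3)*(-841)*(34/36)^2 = -4617931/8748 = -527.88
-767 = -767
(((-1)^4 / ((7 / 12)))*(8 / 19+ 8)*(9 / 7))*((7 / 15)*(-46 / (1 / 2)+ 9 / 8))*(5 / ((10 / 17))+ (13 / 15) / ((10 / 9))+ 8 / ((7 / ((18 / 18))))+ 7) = -319193712 / 23275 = -13714.02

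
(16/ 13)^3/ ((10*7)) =2048/ 76895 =0.03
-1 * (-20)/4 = 5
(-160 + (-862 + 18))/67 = -1004/67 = -14.99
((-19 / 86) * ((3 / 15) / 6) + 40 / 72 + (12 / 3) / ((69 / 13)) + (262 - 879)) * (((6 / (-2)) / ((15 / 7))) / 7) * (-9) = -109606591 / 98900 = -1108.26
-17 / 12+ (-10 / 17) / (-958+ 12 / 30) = -1.42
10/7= 1.43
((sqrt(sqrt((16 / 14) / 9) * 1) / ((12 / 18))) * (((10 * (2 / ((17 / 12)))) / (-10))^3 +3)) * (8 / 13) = 3660 * 14^(3 / 4) * sqrt(3) / 447083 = 0.10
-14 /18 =-7 /9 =-0.78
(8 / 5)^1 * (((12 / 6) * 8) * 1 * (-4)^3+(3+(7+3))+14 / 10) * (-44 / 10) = 888448 / 125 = 7107.58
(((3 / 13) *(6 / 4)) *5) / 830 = 9 / 4316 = 0.00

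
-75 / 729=-25 / 243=-0.10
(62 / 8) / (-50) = -31 / 200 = -0.16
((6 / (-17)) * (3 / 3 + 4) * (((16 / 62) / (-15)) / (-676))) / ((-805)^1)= 4 / 71695715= 0.00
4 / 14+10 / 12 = 47 / 42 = 1.12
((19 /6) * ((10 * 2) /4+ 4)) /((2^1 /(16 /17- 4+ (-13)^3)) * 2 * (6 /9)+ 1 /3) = 6395571 /74530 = 85.81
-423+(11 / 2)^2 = -1571 / 4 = -392.75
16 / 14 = 8 / 7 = 1.14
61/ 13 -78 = -73.31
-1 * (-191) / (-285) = -191 / 285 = -0.67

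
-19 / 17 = -1.12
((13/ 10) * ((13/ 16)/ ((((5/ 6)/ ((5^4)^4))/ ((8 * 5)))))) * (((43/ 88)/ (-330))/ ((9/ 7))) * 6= -310479736328125/ 5808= -53457254877.43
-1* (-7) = 7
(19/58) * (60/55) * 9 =1026/319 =3.22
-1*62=-62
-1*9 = -9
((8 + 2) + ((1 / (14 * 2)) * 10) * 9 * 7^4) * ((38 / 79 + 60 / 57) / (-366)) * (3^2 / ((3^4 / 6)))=-21.59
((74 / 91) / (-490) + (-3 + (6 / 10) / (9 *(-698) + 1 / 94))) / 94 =-19759583446 / 618771617555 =-0.03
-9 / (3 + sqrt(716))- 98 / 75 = -67261 / 53025- 18 * sqrt(179) / 707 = -1.61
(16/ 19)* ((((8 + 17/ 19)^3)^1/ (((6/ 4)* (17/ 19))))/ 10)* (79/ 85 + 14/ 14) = 12665546816/ 148668825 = 85.19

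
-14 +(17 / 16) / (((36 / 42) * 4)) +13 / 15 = -8207 / 640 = -12.82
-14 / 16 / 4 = -7 / 32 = -0.22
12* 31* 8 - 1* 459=2517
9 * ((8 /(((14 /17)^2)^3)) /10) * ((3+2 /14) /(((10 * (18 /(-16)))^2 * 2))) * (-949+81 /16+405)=-2289520832357 /14823774000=-154.45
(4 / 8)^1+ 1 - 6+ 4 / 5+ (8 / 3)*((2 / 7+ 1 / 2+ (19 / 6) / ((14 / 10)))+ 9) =17909 / 630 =28.43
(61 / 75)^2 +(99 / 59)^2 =68083426 / 19580625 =3.48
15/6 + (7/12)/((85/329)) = 4853/1020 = 4.76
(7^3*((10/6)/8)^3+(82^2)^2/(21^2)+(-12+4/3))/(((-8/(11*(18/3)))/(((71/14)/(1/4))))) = -54233247514127/3161088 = -17156513.05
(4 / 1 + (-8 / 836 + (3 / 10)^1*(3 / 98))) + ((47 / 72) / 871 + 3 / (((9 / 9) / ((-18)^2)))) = 3134101097033 / 3211167960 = 976.00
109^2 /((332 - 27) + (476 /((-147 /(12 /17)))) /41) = 3409847 /87519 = 38.96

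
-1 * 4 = -4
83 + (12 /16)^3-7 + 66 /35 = 175409 /2240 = 78.31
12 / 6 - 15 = -13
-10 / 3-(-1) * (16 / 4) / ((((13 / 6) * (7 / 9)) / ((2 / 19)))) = -15994 / 5187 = -3.08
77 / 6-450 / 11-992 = -67325 / 66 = -1020.08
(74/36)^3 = 50653/5832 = 8.69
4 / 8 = 1 / 2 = 0.50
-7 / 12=-0.58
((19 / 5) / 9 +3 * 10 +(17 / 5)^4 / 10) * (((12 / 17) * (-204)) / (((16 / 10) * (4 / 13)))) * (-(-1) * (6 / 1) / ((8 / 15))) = -288163863 / 2000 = -144081.93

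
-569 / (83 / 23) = -13087 / 83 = -157.67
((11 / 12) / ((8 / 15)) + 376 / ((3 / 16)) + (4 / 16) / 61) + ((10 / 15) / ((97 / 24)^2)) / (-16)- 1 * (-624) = 144968697641 / 55099104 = 2631.05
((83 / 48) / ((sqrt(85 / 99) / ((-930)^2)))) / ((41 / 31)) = 111269385 * sqrt(935) / 2788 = 1220362.13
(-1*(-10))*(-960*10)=-96000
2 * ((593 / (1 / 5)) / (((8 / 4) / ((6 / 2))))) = 8895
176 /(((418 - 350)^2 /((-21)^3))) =-101871 /289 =-352.49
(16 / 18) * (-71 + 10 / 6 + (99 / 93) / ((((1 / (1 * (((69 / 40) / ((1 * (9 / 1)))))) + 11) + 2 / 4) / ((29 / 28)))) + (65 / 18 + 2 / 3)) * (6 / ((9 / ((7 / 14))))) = -780840736 / 40550139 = -19.26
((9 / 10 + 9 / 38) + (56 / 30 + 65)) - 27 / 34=651259 / 9690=67.21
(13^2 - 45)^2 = 15376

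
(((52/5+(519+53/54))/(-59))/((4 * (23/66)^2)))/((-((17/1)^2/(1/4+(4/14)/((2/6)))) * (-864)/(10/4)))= -537154453/2618535983616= -0.00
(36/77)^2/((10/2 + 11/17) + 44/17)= 5508/207515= 0.03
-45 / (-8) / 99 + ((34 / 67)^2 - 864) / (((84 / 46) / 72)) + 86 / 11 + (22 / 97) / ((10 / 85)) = -830194137079 / 24384248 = -34046.33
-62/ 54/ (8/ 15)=-155/ 72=-2.15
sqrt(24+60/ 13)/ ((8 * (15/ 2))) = sqrt(1209)/ 390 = 0.09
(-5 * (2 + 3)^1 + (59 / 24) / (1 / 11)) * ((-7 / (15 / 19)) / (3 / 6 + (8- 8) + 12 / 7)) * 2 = -16.35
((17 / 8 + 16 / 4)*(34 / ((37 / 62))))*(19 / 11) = 602.75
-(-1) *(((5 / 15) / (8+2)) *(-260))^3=-17576 / 27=-650.96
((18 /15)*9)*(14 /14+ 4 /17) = 1134 /85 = 13.34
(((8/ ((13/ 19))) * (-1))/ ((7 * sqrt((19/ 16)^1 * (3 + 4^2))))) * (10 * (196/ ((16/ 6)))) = -3360/ 13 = -258.46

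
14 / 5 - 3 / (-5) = 17 / 5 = 3.40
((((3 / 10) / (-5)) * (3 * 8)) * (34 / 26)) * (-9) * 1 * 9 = 49572 / 325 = 152.53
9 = 9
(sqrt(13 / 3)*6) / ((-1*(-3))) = 4.16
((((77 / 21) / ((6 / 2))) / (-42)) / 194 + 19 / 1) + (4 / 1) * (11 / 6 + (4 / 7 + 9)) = 4738633 / 73332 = 64.62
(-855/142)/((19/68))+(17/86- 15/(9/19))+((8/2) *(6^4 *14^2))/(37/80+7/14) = 212700863801/201498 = 1055597.89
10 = 10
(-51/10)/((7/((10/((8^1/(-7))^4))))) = -17493/4096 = -4.27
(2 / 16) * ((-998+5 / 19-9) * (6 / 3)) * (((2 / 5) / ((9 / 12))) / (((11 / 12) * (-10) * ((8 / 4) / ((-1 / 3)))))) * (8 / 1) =-102016 / 5225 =-19.52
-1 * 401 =-401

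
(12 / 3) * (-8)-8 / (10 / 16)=-224 / 5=-44.80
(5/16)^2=25/256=0.10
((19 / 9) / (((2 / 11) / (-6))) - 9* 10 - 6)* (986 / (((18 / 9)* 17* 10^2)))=-14413 / 300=-48.04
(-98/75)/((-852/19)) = 931/31950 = 0.03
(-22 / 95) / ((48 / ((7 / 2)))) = -77 / 4560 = -0.02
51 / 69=17 / 23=0.74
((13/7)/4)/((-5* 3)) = -13/420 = -0.03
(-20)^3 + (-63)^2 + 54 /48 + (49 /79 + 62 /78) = -99293479 /24648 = -4028.46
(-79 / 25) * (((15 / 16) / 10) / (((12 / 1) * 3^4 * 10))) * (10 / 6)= -79 / 1555200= -0.00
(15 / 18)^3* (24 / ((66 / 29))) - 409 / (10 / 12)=-1439551 / 2970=-484.70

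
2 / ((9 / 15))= 10 / 3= 3.33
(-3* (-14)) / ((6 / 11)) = 77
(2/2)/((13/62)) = 62/13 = 4.77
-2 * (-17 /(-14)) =-17 /7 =-2.43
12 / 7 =1.71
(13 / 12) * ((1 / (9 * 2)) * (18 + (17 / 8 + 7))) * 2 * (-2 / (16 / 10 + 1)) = -1085 / 432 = -2.51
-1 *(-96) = 96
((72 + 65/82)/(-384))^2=35628961/991494144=0.04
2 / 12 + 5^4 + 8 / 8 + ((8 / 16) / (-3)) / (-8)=626.19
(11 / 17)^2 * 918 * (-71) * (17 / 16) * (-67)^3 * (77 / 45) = 596870489523 / 40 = 14921762238.08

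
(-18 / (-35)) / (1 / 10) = 36 / 7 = 5.14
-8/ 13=-0.62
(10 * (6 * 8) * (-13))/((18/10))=-10400/3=-3466.67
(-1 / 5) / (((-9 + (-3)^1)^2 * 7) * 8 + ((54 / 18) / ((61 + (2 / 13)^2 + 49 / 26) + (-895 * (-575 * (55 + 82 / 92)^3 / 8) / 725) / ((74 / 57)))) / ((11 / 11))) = -0.00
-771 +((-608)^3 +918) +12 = -224755553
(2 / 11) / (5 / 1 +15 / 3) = 1 / 55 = 0.02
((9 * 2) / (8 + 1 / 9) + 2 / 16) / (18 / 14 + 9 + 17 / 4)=259 / 1606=0.16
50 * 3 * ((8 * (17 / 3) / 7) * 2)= 13600 / 7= 1942.86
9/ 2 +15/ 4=33/ 4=8.25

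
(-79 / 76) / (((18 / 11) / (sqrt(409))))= -12.85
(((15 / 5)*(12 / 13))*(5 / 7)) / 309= 60 / 9373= 0.01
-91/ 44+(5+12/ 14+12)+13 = 8867/ 308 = 28.79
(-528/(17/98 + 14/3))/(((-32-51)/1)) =155232/118109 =1.31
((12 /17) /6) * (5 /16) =5 /136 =0.04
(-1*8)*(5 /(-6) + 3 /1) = -17.33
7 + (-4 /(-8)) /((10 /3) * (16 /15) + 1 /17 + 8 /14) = 63833 /8966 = 7.12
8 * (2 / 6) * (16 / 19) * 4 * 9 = 1536 / 19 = 80.84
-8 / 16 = -1 / 2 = -0.50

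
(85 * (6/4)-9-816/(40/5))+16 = 65/2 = 32.50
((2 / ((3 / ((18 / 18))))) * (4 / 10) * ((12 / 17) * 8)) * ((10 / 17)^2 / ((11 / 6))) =15360 / 54043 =0.28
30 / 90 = 1 / 3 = 0.33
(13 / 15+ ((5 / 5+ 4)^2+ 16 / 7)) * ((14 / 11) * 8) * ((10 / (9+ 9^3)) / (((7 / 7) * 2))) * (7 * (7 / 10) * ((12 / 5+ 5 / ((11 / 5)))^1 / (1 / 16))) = 2382394112 / 3348675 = 711.44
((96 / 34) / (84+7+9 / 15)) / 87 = 40 / 112897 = 0.00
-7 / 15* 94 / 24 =-329 / 180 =-1.83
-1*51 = -51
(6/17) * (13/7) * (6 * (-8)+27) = -234/17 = -13.76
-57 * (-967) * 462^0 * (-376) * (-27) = 559568088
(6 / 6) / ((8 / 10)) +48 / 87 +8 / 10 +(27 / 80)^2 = 504021 / 185600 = 2.72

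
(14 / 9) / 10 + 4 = 187 / 45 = 4.16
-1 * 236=-236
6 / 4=3 / 2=1.50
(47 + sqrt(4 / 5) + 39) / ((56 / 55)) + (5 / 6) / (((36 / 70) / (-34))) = 11 * sqrt(5) / 28 + 22205 / 756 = 30.25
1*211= 211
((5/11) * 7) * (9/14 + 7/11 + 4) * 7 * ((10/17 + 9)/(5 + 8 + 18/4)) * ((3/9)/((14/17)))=26.08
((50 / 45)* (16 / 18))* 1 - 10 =-730 / 81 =-9.01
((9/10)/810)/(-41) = -1/36900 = -0.00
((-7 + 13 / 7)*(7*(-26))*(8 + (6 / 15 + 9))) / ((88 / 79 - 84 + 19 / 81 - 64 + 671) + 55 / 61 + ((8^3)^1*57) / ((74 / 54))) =1176085161576 / 1575802943795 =0.75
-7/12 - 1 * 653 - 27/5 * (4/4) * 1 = -39539/60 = -658.98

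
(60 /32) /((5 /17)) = 51 /8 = 6.38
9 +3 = 12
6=6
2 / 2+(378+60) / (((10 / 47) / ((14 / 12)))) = 24027 / 10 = 2402.70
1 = 1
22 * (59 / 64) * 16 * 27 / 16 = 17523 / 32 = 547.59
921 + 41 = 962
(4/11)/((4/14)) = 14/11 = 1.27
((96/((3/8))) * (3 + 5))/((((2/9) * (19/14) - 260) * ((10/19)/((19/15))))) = -18.98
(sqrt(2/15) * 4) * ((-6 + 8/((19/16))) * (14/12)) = 196 * sqrt(30)/855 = 1.26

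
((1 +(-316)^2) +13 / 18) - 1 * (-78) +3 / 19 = 34178071 / 342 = 99935.88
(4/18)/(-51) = -2/459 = -0.00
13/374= 0.03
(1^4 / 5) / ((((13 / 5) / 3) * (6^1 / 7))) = 7 / 26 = 0.27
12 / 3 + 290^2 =84104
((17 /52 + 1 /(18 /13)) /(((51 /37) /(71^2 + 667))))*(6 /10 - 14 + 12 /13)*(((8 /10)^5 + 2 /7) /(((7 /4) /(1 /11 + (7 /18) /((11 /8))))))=-41752025246028536 /5879639390625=-7101.12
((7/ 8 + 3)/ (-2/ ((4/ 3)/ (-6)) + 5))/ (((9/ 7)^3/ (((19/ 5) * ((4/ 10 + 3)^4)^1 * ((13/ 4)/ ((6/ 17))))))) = 532720407401/ 874800000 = 608.96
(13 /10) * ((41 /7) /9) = 533 /630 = 0.85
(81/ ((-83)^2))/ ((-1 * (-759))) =27/ 1742917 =0.00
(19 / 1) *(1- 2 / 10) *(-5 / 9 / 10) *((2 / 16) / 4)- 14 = -10099 / 720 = -14.03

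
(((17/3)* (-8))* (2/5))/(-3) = 272/45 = 6.04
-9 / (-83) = 9 / 83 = 0.11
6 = 6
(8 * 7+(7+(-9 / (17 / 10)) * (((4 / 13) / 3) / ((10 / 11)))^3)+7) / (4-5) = -196060954 / 2801175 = -69.99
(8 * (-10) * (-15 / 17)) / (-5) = -240 / 17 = -14.12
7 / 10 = 0.70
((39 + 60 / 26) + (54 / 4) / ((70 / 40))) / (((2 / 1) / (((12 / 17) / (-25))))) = -26766 / 38675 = -0.69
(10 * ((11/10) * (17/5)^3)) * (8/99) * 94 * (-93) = -114531856/375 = -305418.28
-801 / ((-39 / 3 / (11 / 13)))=8811 / 169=52.14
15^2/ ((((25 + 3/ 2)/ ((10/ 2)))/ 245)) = 551250/ 53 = 10400.94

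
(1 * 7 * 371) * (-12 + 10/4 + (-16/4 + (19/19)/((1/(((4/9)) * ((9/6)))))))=-199969/6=-33328.17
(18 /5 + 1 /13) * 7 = 1673 /65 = 25.74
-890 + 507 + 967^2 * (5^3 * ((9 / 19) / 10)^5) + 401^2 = 317823895575961 / 1980879200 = 160445.87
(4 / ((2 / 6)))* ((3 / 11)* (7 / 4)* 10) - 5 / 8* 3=4875 / 88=55.40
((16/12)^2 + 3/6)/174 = 0.01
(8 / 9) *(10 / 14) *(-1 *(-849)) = 11320 / 21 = 539.05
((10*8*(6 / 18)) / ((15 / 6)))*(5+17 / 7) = 1664 / 21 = 79.24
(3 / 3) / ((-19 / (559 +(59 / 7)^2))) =-30872 / 931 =-33.16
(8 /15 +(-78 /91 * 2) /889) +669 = 62497409 /93345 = 669.53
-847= -847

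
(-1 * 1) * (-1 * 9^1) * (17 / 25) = 153 / 25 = 6.12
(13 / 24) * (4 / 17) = 13 / 102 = 0.13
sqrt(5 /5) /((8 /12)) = 3 /2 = 1.50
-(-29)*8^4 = 118784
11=11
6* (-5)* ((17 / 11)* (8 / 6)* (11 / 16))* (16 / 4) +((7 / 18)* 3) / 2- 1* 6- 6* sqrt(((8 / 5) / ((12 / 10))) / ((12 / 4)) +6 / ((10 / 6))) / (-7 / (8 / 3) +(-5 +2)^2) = -2105 / 12- 16* sqrt(910) / 255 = -177.31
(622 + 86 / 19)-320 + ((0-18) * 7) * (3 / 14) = 5311 / 19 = 279.53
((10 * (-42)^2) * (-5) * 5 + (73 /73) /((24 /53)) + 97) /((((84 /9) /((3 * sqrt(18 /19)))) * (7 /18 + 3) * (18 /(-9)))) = 857111139 * sqrt(38) /259616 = 20351.55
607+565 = 1172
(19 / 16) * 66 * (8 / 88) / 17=0.42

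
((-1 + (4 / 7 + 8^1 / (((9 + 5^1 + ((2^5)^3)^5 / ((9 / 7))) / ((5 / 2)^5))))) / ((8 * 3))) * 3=-453347182355485940486907 / 8462480737302404222947264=-0.05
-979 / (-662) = 979 / 662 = 1.48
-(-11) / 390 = 11 / 390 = 0.03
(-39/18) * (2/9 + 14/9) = -3.85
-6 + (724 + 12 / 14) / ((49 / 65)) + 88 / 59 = 957.04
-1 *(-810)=810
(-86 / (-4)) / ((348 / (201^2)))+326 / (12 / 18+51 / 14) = 107990205 / 41992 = 2571.69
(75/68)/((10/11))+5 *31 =21245/136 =156.21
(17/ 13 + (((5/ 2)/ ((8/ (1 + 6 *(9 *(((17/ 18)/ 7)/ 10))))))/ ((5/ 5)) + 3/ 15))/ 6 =9939/ 29120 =0.34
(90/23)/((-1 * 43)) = -90/989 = -0.09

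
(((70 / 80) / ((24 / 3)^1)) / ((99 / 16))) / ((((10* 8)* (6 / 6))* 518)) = 1 / 2344320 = 0.00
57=57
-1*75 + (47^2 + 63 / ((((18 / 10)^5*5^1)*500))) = 56004731 / 26244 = 2134.00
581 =581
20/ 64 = 5/ 16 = 0.31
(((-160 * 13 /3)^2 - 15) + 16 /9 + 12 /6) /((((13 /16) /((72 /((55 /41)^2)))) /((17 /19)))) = 15824978754944 /747175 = 21179748.73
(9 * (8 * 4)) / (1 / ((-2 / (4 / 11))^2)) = 8712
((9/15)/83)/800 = 3/332000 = 0.00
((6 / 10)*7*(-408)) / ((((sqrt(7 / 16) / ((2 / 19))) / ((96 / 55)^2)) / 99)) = -812187648*sqrt(7) / 26125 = -82252.50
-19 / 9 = -2.11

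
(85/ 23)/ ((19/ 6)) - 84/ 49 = -0.55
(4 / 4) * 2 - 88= -86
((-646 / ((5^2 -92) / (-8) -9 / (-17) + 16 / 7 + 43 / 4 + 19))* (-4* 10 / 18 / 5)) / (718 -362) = 614992 / 31218975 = 0.02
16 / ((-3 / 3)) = -16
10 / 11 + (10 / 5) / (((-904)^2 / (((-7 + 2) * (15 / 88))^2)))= 2876605945 / 3164260352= 0.91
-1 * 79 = -79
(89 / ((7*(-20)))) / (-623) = 1 / 980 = 0.00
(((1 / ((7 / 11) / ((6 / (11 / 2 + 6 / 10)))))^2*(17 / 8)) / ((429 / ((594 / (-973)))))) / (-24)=1388475 / 4612559042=0.00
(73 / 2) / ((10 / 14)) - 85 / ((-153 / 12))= 1733 / 30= 57.77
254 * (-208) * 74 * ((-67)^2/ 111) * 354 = -55970432128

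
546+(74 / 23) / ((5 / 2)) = 547.29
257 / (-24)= -257 / 24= -10.71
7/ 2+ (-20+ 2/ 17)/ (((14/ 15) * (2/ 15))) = -156.27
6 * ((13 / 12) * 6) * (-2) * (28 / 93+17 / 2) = -21281 / 31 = -686.48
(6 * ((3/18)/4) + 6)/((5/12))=15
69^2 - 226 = 4535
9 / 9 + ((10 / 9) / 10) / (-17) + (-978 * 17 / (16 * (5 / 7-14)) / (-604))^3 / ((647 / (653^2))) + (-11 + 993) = 326572403396733346109507 / 332706717705169502208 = 981.56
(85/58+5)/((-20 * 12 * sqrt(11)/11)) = -25 * sqrt(11)/928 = -0.09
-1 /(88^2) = -0.00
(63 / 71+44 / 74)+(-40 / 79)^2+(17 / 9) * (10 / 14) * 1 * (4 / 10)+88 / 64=30184982407 / 8263133928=3.65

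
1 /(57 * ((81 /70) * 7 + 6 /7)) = 70 /35739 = 0.00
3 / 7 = 0.43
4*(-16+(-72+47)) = -164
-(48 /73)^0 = -1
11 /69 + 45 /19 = 3314 /1311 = 2.53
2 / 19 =0.11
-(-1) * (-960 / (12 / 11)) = -880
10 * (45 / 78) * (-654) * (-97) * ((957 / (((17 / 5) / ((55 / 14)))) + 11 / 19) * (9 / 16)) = 107114635586475 / 470288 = 227763914.00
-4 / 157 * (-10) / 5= 8 / 157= 0.05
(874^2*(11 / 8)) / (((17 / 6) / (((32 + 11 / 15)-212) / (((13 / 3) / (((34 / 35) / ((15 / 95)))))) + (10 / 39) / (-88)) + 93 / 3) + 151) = 8450510129171 / 1464206016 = 5771.39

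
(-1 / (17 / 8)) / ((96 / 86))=-43 / 102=-0.42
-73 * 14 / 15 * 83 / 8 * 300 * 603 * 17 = -2173878315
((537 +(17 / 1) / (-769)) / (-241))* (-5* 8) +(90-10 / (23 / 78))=618975530 / 4262567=145.21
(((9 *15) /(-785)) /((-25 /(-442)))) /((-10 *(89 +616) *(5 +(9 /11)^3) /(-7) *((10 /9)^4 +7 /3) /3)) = -28058136183 /66298064405000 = -0.00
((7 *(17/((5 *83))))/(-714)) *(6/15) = -1/6225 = -0.00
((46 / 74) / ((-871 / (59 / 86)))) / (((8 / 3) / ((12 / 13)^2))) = -36639 / 234193609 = -0.00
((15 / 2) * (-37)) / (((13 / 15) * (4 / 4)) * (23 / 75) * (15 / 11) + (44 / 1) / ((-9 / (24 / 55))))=152625 / 974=156.70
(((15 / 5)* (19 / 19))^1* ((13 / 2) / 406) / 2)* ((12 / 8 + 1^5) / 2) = 195 / 6496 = 0.03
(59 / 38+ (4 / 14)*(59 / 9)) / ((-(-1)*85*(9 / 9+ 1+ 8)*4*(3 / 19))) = 8201 / 1285200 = 0.01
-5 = -5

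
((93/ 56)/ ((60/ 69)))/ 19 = 2139/ 21280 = 0.10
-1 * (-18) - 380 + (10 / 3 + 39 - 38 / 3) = -997 / 3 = -332.33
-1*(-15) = 15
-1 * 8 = -8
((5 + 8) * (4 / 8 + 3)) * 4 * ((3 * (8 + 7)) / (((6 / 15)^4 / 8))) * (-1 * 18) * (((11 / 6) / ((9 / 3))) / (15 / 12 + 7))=-3412500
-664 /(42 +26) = -166 /17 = -9.76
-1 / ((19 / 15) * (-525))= 1 / 665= 0.00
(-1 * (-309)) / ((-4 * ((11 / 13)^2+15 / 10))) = -52221 / 1498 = -34.86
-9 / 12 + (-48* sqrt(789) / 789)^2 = 2283 / 1052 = 2.17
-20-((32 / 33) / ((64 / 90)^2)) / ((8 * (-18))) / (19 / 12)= -534815 / 26752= -19.99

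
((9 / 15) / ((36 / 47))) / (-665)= -47 / 39900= -0.00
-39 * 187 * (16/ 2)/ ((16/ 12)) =-43758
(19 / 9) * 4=8.44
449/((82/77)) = 34573/82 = 421.62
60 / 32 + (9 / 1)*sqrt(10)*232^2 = 15 / 8 + 484416*sqrt(10) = 1531859.77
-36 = -36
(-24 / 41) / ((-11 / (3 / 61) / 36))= 2592 / 27511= 0.09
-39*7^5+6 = -655467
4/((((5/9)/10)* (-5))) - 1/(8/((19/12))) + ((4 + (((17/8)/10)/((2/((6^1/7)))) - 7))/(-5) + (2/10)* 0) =-235471/16800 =-14.02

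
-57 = -57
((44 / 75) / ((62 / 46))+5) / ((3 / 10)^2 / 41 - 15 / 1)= -2072468 / 5718663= -0.36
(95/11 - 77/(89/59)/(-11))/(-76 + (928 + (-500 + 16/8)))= 6499/173283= 0.04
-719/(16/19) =-13661/16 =-853.81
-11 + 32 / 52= -135 / 13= -10.38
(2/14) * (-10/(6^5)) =-5/27216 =-0.00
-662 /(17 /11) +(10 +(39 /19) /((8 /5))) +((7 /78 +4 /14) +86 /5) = -1409081333 /3527160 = -399.49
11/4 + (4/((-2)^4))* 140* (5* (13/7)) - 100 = 227.75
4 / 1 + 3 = 7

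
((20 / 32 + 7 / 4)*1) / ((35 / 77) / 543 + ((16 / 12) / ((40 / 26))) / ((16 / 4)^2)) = 378290 / 8761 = 43.18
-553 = -553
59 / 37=1.59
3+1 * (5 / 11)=38 / 11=3.45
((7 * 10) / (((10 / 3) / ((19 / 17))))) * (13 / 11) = 5187 / 187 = 27.74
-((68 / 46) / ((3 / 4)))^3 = -2515456 / 328509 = -7.66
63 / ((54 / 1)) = 7 / 6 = 1.17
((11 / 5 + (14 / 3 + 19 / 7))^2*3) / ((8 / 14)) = 253009 / 525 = 481.92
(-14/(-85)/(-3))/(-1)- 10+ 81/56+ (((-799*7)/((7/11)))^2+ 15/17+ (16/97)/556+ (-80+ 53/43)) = 639531058799075791/8279101320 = 77246434.62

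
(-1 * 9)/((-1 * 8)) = 9/8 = 1.12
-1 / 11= -0.09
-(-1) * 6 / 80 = 3 / 40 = 0.08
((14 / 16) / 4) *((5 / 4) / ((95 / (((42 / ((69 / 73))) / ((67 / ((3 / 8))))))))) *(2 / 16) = 10731 / 119926784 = 0.00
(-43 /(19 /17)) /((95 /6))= -4386 /1805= -2.43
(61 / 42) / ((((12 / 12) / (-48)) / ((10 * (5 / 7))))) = -24400 / 49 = -497.96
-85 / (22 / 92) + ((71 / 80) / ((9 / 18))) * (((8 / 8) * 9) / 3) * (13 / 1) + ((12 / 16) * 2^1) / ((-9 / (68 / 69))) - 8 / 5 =-5246095 / 18216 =-287.99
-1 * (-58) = 58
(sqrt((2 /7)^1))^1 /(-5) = -sqrt(14) /35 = -0.11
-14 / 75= -0.19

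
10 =10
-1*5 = -5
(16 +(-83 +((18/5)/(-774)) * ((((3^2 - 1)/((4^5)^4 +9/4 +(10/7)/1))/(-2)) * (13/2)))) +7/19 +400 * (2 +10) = 31330449577425286418/6619059999233665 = 4733.37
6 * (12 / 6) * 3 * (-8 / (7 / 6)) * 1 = -1728 / 7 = -246.86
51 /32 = 1.59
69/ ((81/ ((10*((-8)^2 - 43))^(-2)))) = 23/ 1190700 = 0.00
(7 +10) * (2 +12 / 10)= 272 / 5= 54.40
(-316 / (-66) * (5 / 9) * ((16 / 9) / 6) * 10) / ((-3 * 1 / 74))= -4676800 / 24057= -194.40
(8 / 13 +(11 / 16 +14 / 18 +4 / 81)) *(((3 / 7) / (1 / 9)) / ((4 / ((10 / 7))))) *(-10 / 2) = -897175 / 61152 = -14.67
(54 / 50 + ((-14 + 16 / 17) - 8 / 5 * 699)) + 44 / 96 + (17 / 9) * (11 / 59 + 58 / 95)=-4300841343 / 3811400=-1128.42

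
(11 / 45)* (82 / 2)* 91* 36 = 164164 / 5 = 32832.80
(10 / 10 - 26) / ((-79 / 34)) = 850 / 79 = 10.76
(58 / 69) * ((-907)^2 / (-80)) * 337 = -8039748677 / 2760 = -2912952.42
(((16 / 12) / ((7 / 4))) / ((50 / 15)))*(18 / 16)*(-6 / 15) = -0.10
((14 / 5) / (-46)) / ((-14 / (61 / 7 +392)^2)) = 1573605 / 2254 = 698.14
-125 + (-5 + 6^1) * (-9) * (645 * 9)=-52370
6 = 6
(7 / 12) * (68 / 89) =119 / 267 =0.45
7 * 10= 70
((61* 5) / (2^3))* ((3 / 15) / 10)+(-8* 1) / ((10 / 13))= -771 / 80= -9.64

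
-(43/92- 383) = 35193/92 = 382.53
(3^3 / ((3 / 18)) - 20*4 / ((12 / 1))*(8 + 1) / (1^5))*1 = 102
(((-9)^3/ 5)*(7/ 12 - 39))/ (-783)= -4149/ 580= -7.15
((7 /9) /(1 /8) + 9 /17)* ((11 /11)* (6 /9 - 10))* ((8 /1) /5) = -231392 /2295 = -100.82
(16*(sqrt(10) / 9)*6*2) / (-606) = -32*sqrt(10) / 909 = -0.11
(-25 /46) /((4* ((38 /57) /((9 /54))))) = -25 /736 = -0.03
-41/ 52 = -0.79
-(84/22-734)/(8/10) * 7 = 70280/11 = 6389.09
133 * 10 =1330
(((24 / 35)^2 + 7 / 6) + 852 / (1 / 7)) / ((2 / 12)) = 43847431 / 1225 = 35793.82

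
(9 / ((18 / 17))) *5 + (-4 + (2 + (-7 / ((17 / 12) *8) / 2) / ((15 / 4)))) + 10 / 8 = 41.67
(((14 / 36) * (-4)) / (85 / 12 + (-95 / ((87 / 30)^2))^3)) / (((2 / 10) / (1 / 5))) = 33310105976 / 30713820053145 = 0.00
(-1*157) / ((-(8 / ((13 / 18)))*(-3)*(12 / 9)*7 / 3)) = -2041 / 1344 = -1.52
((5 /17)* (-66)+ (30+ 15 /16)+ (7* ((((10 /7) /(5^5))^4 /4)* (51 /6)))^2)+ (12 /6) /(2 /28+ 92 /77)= 380808196724392473697662365778473 /29057743772864341735839843750000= 13.11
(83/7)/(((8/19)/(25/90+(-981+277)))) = -19975859/1008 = -19817.32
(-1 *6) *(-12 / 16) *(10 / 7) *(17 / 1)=765 / 7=109.29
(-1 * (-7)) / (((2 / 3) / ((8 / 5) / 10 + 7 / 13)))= 4767 / 650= 7.33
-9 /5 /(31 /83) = -747 /155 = -4.82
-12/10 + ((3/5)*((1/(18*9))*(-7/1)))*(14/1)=-211/135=-1.56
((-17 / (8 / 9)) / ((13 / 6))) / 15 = -153 / 260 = -0.59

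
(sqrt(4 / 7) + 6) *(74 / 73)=148 *sqrt(7) / 511 + 444 / 73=6.85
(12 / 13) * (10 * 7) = 840 / 13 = 64.62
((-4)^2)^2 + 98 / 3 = 866 / 3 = 288.67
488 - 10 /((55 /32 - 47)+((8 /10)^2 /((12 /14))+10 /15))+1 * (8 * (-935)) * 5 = -3886182096 /105283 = -36911.77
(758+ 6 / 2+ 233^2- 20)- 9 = 55021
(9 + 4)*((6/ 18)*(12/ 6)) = 26/ 3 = 8.67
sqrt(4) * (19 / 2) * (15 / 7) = 285 / 7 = 40.71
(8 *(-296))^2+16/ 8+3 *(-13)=5607387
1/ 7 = 0.14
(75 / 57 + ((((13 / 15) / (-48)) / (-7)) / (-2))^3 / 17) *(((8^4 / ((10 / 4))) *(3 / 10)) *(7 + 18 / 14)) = 12623172709189453 / 2355651112500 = 5358.68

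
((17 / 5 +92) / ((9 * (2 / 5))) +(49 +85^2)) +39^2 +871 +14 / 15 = 290803 / 30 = 9693.43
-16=-16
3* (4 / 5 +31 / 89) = 1533 / 445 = 3.44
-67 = -67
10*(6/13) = 60/13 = 4.62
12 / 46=6 / 23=0.26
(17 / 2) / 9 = 17 / 18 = 0.94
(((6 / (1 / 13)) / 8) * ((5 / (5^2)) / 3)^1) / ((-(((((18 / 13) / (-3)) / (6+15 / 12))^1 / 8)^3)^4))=-107161690177271322370382001939373 / 10628820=-10082181293621617674434420.00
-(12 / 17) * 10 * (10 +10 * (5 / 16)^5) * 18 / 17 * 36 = -6389083575 / 2367488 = -2698.68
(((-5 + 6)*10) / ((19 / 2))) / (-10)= -2 / 19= -0.11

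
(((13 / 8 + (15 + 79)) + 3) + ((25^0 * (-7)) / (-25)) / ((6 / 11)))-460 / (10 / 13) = -299317 / 600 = -498.86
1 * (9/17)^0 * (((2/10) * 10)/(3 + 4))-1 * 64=-446/7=-63.71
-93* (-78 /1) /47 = 7254 /47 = 154.34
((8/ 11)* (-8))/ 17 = -64/ 187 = -0.34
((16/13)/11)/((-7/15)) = -0.24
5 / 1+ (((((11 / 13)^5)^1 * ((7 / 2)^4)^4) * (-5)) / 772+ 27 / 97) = -2595805782083076881063 / 1822156718866432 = -1424578.77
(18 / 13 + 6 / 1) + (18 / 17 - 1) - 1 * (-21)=6286 / 221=28.44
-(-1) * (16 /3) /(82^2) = 4 /5043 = 0.00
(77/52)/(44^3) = 7/402688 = 0.00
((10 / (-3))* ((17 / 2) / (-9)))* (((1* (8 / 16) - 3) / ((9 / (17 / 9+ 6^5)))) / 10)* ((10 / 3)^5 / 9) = -148752125000 / 4782969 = -31100.37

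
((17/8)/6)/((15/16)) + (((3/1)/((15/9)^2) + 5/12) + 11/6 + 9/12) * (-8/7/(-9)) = 1411/1575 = 0.90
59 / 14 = 4.21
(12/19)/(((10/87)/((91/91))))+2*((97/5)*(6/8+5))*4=17060/19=897.89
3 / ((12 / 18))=9 / 2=4.50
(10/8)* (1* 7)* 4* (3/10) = 21/2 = 10.50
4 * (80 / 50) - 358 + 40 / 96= -21071 / 60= -351.18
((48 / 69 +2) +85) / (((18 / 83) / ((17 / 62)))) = 2845987 / 25668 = 110.88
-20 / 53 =-0.38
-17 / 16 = -1.06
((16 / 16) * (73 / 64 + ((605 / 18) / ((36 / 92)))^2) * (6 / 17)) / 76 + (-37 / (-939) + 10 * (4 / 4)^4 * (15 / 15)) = 1253962723441 / 28301249664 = 44.31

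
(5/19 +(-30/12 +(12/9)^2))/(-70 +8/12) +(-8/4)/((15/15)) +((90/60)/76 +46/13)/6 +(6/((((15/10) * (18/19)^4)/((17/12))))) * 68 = 74203773539/155574432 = 476.97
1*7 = 7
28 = 28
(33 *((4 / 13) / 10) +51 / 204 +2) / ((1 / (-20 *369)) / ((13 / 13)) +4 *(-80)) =-313281 / 30700813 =-0.01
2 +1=3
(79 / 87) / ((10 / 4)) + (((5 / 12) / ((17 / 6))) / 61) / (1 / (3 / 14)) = 0.36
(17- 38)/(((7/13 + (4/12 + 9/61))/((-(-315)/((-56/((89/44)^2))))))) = 3561527151/7511680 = 474.13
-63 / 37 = -1.70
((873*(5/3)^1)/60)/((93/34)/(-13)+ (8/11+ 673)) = 235807/6549278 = 0.04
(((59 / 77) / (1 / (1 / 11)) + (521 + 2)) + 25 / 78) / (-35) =-6915659 / 462462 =-14.95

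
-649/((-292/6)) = 1947/146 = 13.34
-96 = -96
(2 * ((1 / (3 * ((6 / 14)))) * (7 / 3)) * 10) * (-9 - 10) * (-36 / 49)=1520 / 3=506.67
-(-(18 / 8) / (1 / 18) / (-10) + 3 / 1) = -141 / 20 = -7.05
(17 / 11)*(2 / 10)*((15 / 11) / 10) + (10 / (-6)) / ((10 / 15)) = -1487 / 605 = -2.46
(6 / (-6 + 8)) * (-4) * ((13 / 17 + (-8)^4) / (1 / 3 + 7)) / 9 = -139290 / 187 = -744.87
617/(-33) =-617/33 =-18.70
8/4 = 2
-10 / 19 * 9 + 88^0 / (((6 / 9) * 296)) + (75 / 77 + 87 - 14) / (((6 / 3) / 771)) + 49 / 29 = 716178594881 / 25116784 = 28513.94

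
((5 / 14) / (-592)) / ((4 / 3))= -15 / 33152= -0.00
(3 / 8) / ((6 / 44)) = 11 / 4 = 2.75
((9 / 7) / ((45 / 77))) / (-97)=-11 / 485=-0.02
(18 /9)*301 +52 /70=21096 /35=602.74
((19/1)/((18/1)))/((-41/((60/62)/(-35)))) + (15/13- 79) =-27011045/346983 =-77.85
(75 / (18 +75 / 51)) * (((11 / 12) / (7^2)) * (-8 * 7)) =-9350 / 2317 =-4.04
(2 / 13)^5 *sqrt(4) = 64 / 371293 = 0.00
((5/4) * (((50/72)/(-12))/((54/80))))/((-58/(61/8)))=0.01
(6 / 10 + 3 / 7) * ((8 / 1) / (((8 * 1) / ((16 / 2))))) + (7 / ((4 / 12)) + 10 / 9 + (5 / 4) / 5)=38543 / 1260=30.59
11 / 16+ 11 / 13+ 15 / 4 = 1099 / 208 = 5.28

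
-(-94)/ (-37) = -94/ 37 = -2.54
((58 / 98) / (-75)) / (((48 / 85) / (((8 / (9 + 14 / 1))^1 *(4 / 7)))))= -986 / 355005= -0.00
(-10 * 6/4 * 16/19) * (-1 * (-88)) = -21120/19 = -1111.58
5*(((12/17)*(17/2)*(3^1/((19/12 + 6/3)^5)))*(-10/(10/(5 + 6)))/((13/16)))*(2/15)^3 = -233570304/47777743975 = -0.00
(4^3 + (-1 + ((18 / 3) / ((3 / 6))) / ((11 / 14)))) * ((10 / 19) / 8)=4305 / 836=5.15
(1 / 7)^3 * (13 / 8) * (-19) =-247 / 2744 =-0.09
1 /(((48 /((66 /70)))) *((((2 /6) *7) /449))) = 3.78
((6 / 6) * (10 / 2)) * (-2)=-10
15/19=0.79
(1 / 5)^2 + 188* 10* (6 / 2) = 141001 / 25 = 5640.04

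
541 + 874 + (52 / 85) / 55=6615177 / 4675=1415.01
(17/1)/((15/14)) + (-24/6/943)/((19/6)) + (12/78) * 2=56505538/3493815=16.17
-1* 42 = -42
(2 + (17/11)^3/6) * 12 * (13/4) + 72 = 463169/2662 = 173.99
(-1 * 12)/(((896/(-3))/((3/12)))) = 9/896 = 0.01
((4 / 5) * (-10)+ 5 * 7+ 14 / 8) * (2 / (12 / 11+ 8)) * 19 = 4807 / 40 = 120.18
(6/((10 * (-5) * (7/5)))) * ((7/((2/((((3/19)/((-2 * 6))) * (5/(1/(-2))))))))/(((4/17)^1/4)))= -0.67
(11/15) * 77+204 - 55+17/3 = 211.13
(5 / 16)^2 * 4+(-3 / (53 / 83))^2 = 4038289 / 179776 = 22.46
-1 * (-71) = 71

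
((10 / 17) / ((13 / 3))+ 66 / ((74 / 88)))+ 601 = 5557271 / 8177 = 679.62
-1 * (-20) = 20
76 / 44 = 19 / 11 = 1.73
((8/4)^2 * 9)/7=36/7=5.14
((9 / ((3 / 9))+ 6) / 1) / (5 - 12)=-33 / 7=-4.71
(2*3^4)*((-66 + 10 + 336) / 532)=1620 / 19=85.26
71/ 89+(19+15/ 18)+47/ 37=432727/ 19758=21.90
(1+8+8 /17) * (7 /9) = 1127 /153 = 7.37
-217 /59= -3.68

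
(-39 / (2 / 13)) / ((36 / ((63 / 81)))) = -1183 / 216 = -5.48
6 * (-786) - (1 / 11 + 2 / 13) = -674423 / 143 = -4716.24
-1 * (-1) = 1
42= 42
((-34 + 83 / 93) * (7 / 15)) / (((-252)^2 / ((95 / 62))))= -58501 / 156927456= -0.00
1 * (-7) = -7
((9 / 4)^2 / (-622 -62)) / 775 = -9 / 942400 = -0.00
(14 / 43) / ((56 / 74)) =37 / 86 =0.43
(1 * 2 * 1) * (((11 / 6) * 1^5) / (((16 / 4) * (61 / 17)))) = 187 / 732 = 0.26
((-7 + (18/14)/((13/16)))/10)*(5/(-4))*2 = 493/364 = 1.35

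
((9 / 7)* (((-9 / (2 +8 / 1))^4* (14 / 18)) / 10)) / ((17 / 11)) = 72171 / 1700000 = 0.04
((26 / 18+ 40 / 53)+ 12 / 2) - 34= -12307 / 477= -25.80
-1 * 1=-1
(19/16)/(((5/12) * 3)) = 19/20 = 0.95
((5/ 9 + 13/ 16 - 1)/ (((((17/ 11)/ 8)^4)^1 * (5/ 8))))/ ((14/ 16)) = 12713541632/ 26309115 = 483.24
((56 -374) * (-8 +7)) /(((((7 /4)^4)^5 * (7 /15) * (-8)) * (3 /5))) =-1092639680102400 /558545864083284007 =-0.00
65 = 65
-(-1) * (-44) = -44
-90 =-90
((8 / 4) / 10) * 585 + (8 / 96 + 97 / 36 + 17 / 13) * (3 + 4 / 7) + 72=166741 / 819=203.59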